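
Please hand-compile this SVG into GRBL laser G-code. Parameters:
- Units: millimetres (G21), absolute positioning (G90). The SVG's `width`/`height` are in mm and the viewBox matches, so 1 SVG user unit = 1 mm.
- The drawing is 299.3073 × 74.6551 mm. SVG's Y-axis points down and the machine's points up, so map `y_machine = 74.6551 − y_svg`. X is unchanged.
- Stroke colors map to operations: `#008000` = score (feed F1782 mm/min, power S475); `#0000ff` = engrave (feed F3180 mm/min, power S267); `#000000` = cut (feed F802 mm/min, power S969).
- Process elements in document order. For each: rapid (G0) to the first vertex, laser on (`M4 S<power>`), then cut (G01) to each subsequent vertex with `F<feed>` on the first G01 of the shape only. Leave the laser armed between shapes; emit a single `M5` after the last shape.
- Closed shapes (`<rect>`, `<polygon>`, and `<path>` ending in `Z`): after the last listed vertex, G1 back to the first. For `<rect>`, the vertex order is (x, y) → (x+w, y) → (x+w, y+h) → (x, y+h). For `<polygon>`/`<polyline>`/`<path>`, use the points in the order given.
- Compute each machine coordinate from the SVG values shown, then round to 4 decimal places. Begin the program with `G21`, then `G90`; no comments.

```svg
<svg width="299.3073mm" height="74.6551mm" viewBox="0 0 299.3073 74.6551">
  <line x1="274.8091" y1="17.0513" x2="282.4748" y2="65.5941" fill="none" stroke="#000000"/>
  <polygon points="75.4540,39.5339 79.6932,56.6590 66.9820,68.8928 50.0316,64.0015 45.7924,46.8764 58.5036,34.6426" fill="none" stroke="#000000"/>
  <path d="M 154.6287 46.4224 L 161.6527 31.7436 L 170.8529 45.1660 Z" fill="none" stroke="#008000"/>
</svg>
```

G21
G90
G0 X274.8091 Y57.6038
M4 S969
G01 X282.4748 Y9.0610 F802
G0 X75.4540 Y35.1212
M4 S969
G01 X79.6932 Y17.9961 F802
G01 X66.9820 Y5.7623
G01 X50.0316 Y10.6536
G01 X45.7924 Y27.7787
G01 X58.5036 Y40.0125
G01 X75.4540 Y35.1212
G0 X154.6287 Y28.2327
M4 S475
G01 X161.6527 Y42.9115 F1782
G01 X170.8529 Y29.4891
G01 X154.6287 Y28.2327
M5

1 u = 1 mm; y_m = 74.6551 − y.

[1] `<line>` line segment, #000000→cut S969 F802: (274.8091,57.6038) → (282.4748,9.0610)

[2] `<polygon>` regular polygon, #000000→cut S969 F802: (75.4540,35.1212) → (79.6932,17.9961) → (66.9820,5.7623) → (50.0316,10.6536) → (45.7924,27.7787) → (58.5036,40.0125) → (75.4540,35.1212) (closed)

[3] `<path>` regular polygon, #008000→score S475 F1782: (154.6287,28.2327) → (161.6527,42.9115) → (170.8529,29.4891) → (154.6287,28.2327) (closed)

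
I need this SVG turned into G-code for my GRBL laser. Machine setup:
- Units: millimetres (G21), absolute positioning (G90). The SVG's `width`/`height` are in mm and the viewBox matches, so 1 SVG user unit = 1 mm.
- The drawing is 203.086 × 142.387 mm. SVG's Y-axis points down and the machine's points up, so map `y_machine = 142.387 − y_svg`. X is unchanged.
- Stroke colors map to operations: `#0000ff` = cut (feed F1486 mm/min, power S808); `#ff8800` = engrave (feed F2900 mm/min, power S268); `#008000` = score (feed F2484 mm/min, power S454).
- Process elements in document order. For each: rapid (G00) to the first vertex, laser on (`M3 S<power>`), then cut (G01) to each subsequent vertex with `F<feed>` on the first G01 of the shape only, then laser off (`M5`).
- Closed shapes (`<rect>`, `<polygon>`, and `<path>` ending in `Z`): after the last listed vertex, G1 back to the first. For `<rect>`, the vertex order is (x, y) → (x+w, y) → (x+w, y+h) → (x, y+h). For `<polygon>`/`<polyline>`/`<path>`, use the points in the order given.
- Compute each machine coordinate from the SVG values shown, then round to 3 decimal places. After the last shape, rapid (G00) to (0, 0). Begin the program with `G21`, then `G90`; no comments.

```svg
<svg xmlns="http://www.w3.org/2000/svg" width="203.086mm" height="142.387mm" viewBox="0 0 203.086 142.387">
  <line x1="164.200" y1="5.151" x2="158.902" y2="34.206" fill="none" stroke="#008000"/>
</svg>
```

1 u = 1 mm; y_m = 142.387 − y.

[1] `<line>` line segment, #008000→score S454 F2484: (164.200,137.236) → (158.902,108.181)

G21
G90
G00 X164.200 Y137.236
M3 S454
G01 X158.902 Y108.181 F2484
M5
G00 X0.000 Y0.000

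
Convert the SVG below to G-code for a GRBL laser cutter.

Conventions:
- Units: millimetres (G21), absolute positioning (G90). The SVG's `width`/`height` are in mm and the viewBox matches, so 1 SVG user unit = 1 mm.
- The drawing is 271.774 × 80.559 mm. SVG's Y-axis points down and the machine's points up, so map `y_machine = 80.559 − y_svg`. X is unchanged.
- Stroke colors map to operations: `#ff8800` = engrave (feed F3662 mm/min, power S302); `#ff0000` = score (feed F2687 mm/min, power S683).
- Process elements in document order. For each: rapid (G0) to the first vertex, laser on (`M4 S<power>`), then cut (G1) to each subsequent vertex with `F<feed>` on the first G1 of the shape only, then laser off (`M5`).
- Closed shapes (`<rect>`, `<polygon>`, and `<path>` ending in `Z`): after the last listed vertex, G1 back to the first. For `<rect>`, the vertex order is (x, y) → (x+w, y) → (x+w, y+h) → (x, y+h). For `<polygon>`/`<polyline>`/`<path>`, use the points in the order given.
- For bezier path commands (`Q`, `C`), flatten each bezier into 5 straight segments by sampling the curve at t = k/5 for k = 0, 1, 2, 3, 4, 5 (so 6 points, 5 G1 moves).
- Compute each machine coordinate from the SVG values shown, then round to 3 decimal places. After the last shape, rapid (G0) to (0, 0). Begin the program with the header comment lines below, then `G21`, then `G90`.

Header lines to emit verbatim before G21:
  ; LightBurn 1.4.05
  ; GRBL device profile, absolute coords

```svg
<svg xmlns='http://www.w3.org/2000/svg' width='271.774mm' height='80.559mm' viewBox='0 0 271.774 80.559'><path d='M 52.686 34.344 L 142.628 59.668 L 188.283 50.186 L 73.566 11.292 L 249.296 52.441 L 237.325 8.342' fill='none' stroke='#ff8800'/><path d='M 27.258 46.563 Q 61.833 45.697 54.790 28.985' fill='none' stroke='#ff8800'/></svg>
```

; LightBurn 1.4.05
; GRBL device profile, absolute coords
G21
G90
G0 X52.686 Y46.215
M4 S302
G1 X142.628 Y20.891 F3662
G1 X188.283 Y30.373
G1 X73.566 Y69.267
G1 X249.296 Y28.118
G1 X237.325 Y72.217
M5
G0 X27.258 Y33.996
M4 S302
G1 X39.423 Y34.976 F3662
G1 X48.259 Y37.224
G1 X53.766 Y40.740
G1 X55.942 Y45.523
G1 X54.790 Y51.574
M5
G0 X0.000 Y0.000

viewBox `0 0 271.774 80.559` with mm width/height → 1 unit = 1 mm. Flip: y_m = 80.559 − y_svg.

**Shape 1** — `<path>` open polyline, stroke `#ff8800` → engrave (S302, F3662). Machine vertices: (52.686,46.215) → (142.628,20.891) → (188.283,30.373) → (73.566,69.267) → (249.296,28.118) → (237.325,72.217). Open path.

**Shape 2** — `<path>` quadratic bezier, stroke `#ff8800` → engrave (S302, F3662). Control points (SVG): P0=(27.258,46.563), P1=(61.833,45.697), P2=(54.790,28.985); sampled at t=k/5. Machine vertices: (27.258,33.996) → (39.423,34.976) → (48.259,37.224) → (53.766,40.740) → (55.942,45.523) → (54.790,51.574). Open path.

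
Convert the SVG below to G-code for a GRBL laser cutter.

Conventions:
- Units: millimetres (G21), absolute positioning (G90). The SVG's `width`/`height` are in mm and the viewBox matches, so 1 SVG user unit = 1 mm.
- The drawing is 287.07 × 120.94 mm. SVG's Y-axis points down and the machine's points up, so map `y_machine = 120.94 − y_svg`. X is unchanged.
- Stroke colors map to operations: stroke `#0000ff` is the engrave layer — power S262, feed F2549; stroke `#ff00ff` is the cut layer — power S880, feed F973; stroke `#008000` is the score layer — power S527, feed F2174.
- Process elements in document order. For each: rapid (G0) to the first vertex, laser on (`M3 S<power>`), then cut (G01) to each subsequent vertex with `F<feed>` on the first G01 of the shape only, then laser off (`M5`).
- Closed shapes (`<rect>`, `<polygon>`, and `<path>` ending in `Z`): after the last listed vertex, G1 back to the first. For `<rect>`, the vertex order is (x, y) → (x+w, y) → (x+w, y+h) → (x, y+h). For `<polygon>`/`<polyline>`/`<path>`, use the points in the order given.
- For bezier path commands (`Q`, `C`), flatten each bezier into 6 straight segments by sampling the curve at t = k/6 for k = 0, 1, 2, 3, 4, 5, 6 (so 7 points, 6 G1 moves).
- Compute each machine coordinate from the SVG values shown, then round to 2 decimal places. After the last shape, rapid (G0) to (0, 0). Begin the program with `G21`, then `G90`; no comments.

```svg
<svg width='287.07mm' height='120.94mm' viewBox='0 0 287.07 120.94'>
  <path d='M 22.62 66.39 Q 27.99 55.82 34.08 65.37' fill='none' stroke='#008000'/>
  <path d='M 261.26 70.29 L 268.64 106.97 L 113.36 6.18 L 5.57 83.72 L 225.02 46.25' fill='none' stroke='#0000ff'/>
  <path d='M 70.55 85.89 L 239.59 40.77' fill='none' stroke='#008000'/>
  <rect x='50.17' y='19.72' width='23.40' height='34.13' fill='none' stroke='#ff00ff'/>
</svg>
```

G21
G90
G0 X22.62 Y54.55
M3 S527
G01 X24.43 Y57.51 F2174
G01 X26.28 Y59.36
G01 X28.17 Y60.09
G01 X30.10 Y59.70
G01 X32.07 Y58.19
G01 X34.08 Y55.57
M5
G0 X261.26 Y50.65
M3 S262
G01 X268.64 Y13.97 F2549
G01 X113.36 Y114.76
G01 X5.57 Y37.22
G01 X225.02 Y74.69
M5
G0 X70.55 Y35.05
M3 S527
G01 X239.59 Y80.17 F2174
M5
G0 X50.17 Y101.22
M3 S880
G01 X73.57 Y101.22 F973
G01 X73.57 Y67.09
G01 X50.17 Y67.09
G01 X50.17 Y101.22
M5
G0 X0.00 Y0.00

viewBox `0 0 287.07 120.94` with mm width/height → 1 unit = 1 mm. Flip: y_m = 120.94 − y_svg.

**Shape 1** — `<path>` quadratic bezier, stroke `#008000` → score (S527, F2174). Control points (SVG): P0=(22.62,66.39), P1=(27.99,55.82), P2=(34.08,65.37); sampled at t=k/6. Machine vertices: (22.62,54.55) → (24.43,57.51) → (26.28,59.36) → (28.17,60.09) → (30.10,59.70) → (32.07,58.19) → (34.08,55.57). Open path.

**Shape 2** — `<path>` open polyline, stroke `#0000ff` → engrave (S262, F2549). Machine vertices: (261.26,50.65) → (268.64,13.97) → (113.36,114.76) → (5.57,37.22) → (225.02,74.69). Open path.

**Shape 3** — `<path>` line segment, stroke `#008000` → score (S527, F2174). Machine vertices: (70.55,35.05) → (239.59,80.17). Open path.

**Shape 4** — `<rect>` rectangle, stroke `#ff00ff` → cut (S880, F973). Machine vertices: (50.17,101.22) → (73.57,101.22) → (73.57,67.09) → (50.17,67.09) → (50.17,101.22). Closed: final G1 returns to the first vertex.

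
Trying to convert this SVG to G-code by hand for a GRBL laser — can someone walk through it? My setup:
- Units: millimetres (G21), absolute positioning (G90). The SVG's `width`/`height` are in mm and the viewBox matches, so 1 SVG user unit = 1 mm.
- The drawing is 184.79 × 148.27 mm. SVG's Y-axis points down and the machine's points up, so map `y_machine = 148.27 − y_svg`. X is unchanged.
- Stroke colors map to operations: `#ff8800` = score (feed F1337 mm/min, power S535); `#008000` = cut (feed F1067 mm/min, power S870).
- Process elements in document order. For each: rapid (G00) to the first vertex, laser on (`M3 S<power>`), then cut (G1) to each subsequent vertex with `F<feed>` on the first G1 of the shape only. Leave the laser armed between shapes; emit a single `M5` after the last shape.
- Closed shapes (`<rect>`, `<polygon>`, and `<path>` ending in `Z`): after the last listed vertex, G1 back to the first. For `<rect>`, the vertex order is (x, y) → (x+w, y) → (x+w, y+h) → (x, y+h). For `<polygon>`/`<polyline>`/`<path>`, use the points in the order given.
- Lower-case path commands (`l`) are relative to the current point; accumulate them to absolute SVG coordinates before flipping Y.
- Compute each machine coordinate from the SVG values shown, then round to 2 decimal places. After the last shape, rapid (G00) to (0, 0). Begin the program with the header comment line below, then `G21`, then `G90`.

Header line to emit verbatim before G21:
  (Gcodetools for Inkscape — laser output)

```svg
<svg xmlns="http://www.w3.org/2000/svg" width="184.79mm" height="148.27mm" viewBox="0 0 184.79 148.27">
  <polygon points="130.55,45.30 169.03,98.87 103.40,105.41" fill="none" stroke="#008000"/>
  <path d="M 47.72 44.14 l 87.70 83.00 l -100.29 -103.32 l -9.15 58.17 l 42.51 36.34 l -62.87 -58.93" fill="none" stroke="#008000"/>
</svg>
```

(Gcodetools for Inkscape — laser output)
G21
G90
G00 X130.55 Y102.97
M3 S870
G1 X169.03 Y49.40 F1067
G1 X103.40 Y42.86
G1 X130.55 Y102.97
G00 X47.72 Y104.13
M3 S870
G1 X135.42 Y21.13 F1067
G1 X35.13 Y124.45
G1 X25.98 Y66.28
G1 X68.49 Y29.94
G1 X5.62 Y88.87
M5
G00 X0.00 Y0.00

1 u = 1 mm; y_m = 148.27 − y.

[1] `<polygon>` regular polygon, #008000→cut S870 F1067: (130.55,102.97) → (169.03,49.40) → (103.40,42.86) → (130.55,102.97) (closed)

[2] `<path>` open polyline, #008000→cut S870 F1067: (47.72,104.13) → (135.42,21.13) → (35.13,124.45) → (25.98,66.28) → (68.49,29.94) → (5.62,88.87)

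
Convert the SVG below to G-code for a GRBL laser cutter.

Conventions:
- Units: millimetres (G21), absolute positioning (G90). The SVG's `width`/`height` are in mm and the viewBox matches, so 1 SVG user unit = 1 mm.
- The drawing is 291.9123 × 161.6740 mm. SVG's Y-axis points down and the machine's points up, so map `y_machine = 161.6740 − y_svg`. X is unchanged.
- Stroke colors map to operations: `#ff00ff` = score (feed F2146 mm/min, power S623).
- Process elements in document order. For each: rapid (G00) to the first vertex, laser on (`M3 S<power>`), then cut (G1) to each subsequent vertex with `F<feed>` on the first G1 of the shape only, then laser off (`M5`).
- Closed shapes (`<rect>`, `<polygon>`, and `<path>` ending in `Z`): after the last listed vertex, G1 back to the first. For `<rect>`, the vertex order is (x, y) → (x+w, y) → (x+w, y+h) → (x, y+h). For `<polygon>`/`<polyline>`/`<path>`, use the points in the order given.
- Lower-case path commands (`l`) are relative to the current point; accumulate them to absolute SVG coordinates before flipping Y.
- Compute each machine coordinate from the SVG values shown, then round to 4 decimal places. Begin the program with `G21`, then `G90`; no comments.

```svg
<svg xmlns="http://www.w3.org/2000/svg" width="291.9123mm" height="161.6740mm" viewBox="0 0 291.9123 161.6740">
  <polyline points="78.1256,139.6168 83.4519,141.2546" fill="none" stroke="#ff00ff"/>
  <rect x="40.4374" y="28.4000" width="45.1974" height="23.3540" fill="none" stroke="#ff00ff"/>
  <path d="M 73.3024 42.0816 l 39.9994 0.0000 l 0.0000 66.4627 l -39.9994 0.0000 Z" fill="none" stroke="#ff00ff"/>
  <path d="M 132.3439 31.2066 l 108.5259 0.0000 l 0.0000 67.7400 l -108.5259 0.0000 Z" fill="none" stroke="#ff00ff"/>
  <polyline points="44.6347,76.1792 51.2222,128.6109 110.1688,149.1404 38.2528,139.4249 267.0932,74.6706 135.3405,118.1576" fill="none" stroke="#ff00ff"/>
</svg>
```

G21
G90
G00 X78.1256 Y22.0572
M3 S623
G1 X83.4519 Y20.4194 F2146
M5
G00 X40.4374 Y133.2740
M3 S623
G1 X85.6348 Y133.2740 F2146
G1 X85.6348 Y109.9200
G1 X40.4374 Y109.9200
G1 X40.4374 Y133.2740
M5
G00 X73.3024 Y119.5924
M3 S623
G1 X113.3018 Y119.5924 F2146
G1 X113.3018 Y53.1297
G1 X73.3024 Y53.1297
G1 X73.3024 Y119.5924
M5
G00 X132.3439 Y130.4674
M3 S623
G1 X240.8698 Y130.4674 F2146
G1 X240.8698 Y62.7274
G1 X132.3439 Y62.7274
G1 X132.3439 Y130.4674
M5
G00 X44.6347 Y85.4948
M3 S623
G1 X51.2222 Y33.0631 F2146
G1 X110.1688 Y12.5336
G1 X38.2528 Y22.2491
G1 X267.0932 Y87.0034
G1 X135.3405 Y43.5164
M5

viewBox `0 0 291.9123 161.6740` with mm width/height → 1 unit = 1 mm. Flip: y_m = 161.6740 − y_svg.

**Shape 1** — `<polyline>` line segment, stroke `#ff00ff` → score (S623, F2146). Machine vertices: (78.1256,22.0572) → (83.4519,20.4194). Open path.

**Shape 2** — `<rect>` rectangle, stroke `#ff00ff` → score (S623, F2146). Machine vertices: (40.4374,133.2740) → (85.6348,133.2740) → (85.6348,109.9200) → (40.4374,109.9200) → (40.4374,133.2740). Closed: final G1 returns to the first vertex.

**Shape 3** — `<path>` rectangle, stroke `#ff00ff` → score (S623, F2146). Machine vertices: (73.3024,119.5924) → (113.3018,119.5924) → (113.3018,53.1297) → (73.3024,53.1297) → (73.3024,119.5924). Closed: final G1 returns to the first vertex.

**Shape 4** — `<path>` rectangle, stroke `#ff00ff` → score (S623, F2146). Machine vertices: (132.3439,130.4674) → (240.8698,130.4674) → (240.8698,62.7274) → (132.3439,62.7274) → (132.3439,130.4674). Closed: final G1 returns to the first vertex.

**Shape 5** — `<polyline>` open polyline, stroke `#ff00ff` → score (S623, F2146). Machine vertices: (44.6347,85.4948) → (51.2222,33.0631) → (110.1688,12.5336) → (38.2528,22.2491) → (267.0932,87.0034) → (135.3405,43.5164). Open path.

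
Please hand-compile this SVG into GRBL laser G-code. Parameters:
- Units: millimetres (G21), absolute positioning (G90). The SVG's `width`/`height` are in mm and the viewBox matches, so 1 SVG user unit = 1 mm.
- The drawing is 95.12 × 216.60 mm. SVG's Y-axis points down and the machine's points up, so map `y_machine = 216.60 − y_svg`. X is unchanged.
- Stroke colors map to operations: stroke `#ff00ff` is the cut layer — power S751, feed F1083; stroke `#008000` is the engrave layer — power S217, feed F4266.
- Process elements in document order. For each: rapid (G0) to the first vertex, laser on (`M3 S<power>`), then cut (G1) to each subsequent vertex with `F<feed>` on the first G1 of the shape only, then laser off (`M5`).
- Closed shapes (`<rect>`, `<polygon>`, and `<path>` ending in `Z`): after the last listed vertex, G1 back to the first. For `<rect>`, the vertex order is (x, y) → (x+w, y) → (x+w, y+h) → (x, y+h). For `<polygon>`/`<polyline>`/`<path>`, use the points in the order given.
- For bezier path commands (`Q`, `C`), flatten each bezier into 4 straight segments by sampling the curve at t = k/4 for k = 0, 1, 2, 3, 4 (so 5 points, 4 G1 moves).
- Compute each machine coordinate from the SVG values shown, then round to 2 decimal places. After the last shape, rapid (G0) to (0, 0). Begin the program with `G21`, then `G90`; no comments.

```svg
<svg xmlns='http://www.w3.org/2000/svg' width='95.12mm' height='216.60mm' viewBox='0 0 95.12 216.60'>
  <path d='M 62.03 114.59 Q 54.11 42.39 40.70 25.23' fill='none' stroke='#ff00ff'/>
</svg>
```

viewBox `0 0 95.12 216.60` with mm width/height → 1 unit = 1 mm. Flip: y_m = 216.60 − y_svg.

**Shape 1** — `<path>` quadratic bezier, stroke `#ff00ff` → cut (S751, F1083). Control points (SVG): P0=(62.03,114.59), P1=(54.11,42.39), P2=(40.70,25.23); sampled at t=k/4. Machine vertices: (62.03,102.01) → (57.73,134.67) → (52.74,160.45) → (47.06,179.35) → (40.70,191.37). Open path.

G21
G90
G0 X62.03 Y102.01
M3 S751
G1 X57.73 Y134.67 F1083
G1 X52.74 Y160.45
G1 X47.06 Y179.35
G1 X40.70 Y191.37
M5
G0 X0.00 Y0.00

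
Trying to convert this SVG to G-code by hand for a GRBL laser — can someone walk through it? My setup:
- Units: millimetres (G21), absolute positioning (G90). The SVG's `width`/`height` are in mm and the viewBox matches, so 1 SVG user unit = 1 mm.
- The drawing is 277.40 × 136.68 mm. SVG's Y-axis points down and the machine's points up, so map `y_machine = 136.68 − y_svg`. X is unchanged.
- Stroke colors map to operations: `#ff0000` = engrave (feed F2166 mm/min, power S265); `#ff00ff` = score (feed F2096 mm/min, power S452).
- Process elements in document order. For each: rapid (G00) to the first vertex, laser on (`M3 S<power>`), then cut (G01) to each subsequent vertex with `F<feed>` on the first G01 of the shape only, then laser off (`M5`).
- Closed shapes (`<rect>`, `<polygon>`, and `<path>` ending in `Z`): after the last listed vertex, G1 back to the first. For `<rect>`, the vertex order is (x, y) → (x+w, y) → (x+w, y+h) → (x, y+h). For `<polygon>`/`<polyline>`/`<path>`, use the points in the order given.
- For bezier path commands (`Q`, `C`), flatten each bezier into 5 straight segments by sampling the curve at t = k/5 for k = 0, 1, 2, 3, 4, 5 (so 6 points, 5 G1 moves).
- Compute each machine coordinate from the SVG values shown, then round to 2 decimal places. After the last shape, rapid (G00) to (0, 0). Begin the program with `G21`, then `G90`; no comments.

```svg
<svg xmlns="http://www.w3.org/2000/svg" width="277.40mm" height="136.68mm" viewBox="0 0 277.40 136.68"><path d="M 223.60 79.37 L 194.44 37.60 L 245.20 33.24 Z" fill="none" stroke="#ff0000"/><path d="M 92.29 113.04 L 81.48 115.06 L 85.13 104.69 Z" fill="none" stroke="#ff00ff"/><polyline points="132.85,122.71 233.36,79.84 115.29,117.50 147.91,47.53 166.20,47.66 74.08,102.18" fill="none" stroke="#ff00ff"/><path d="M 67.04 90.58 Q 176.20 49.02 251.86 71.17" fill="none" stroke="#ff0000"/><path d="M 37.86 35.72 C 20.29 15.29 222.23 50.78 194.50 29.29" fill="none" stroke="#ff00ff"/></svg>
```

G21
G90
G00 X223.60 Y57.31
M3 S265
G01 X194.44 Y99.08 F2166
G01 X245.20 Y103.44
G01 X223.60 Y57.31
M5
G00 X92.29 Y23.64
M3 S452
G01 X81.48 Y21.62 F2096
G01 X85.13 Y31.99
G01 X92.29 Y23.64
M5
G00 X132.85 Y13.97
M3 S452
G01 X233.36 Y56.84 F2096
G01 X115.29 Y19.18
G01 X147.91 Y89.15
G01 X166.20 Y89.02
G01 X74.08 Y34.50
M5
G00 X67.04 Y46.10
M3 S265
G01 X109.36 Y60.18 F2166
G01 X149.01 Y69.15
G01 X185.97 Y73.04
G01 X220.26 Y71.82
G01 X251.86 Y65.51
M5
G00 X37.86 Y100.96
M3 S452
G01 X50.07 Y107.41 F2096
G01 X93.39 Y105.86
G01 X146.28 Y101.73
G01 X187.17 Y100.43
G01 X194.50 Y107.39
M5
G00 X0.00 Y0.00

1 u = 1 mm; y_m = 136.68 − y.

[1] `<path>` regular polygon, #ff0000→engrave S265 F2166: (223.60,57.31) → (194.44,99.08) → (245.20,103.44) → (223.60,57.31) (closed)

[2] `<path>` regular polygon, #ff00ff→score S452 F2096: (92.29,23.64) → (81.48,21.62) → (85.13,31.99) → (92.29,23.64) (closed)

[3] `<polyline>` open polyline, #ff00ff→score S452 F2096: (132.85,13.97) → (233.36,56.84) → (115.29,19.18) → (147.91,89.15) → (166.20,89.02) → (74.08,34.50)

[4] `<path>` quadratic bezier, #ff0000→engrave S265 F2166: (67.04,46.10) → (109.36,60.18) → (149.01,69.15) → (185.97,73.04) → (220.26,71.82) → (251.86,65.51)

[5] `<path>` cubic bezier, #ff00ff→score S452 F2096: (37.86,100.96) → (50.07,107.41) → (93.39,105.86) → (146.28,101.73) → (187.17,100.43) → (194.50,107.39)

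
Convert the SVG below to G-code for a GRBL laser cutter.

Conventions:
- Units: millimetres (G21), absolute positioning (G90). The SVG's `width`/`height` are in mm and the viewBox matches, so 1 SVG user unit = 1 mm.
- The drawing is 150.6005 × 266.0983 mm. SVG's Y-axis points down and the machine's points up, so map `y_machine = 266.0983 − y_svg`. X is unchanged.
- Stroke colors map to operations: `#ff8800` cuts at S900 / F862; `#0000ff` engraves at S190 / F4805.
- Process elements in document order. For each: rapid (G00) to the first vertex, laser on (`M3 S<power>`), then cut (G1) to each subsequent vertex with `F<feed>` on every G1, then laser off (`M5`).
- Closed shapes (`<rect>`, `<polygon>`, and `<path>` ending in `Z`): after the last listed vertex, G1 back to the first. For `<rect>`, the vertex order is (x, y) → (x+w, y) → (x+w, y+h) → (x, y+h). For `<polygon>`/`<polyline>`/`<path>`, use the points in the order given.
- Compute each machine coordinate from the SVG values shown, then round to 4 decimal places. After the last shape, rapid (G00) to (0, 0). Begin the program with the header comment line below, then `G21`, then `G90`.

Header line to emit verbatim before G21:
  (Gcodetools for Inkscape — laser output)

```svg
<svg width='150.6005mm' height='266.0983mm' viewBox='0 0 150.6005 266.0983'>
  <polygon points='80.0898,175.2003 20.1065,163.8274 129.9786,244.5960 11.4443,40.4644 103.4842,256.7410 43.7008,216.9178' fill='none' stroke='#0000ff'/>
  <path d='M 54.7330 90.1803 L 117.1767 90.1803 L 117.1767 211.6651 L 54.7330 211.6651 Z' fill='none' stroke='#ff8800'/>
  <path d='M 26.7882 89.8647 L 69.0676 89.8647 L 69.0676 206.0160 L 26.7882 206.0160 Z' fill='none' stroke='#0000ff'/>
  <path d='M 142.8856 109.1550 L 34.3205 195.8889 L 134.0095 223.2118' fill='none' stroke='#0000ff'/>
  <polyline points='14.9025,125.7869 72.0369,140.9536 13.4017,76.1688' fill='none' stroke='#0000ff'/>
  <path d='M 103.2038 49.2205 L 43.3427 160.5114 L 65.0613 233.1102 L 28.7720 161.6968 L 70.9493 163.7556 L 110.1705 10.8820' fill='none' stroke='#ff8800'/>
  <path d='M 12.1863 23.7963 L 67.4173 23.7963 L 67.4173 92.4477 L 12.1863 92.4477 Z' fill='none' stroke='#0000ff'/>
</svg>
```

1 u = 1 mm; y_m = 266.0983 − y.

[1] `<polygon>` closed polygon, #0000ff→engrave S190 F4805: (80.0898,90.8980) → (20.1065,102.2709) → (129.9786,21.5023) → (11.4443,225.6339) → (103.4842,9.3573) → (43.7008,49.1805) → (80.0898,90.8980) (closed)

[2] `<path>` rectangle, #ff8800→cut S900 F862: (54.7330,175.9180) → (117.1767,175.9180) → (117.1767,54.4332) → (54.7330,54.4332) → (54.7330,175.9180) (closed)

[3] `<path>` rectangle, #0000ff→engrave S190 F4805: (26.7882,176.2336) → (69.0676,176.2336) → (69.0676,60.0823) → (26.7882,60.0823) → (26.7882,176.2336) (closed)

[4] `<path>` open polyline, #0000ff→engrave S190 F4805: (142.8856,156.9433) → (34.3205,70.2094) → (134.0095,42.8865)

[5] `<polyline>` open polyline, #0000ff→engrave S190 F4805: (14.9025,140.3114) → (72.0369,125.1447) → (13.4017,189.9295)

[6] `<path>` open polyline, #ff8800→cut S900 F862: (103.2038,216.8778) → (43.3427,105.5869) → (65.0613,32.9881) → (28.7720,104.4015) → (70.9493,102.3427) → (110.1705,255.2163)

[7] `<path>` rectangle, #0000ff→engrave S190 F4805: (12.1863,242.3020) → (67.4173,242.3020) → (67.4173,173.6506) → (12.1863,173.6506) → (12.1863,242.3020) (closed)

(Gcodetools for Inkscape — laser output)
G21
G90
G00 X80.0898 Y90.8980
M3 S190
G1 X20.1065 Y102.2709 F4805
G1 X129.9786 Y21.5023 F4805
G1 X11.4443 Y225.6339 F4805
G1 X103.4842 Y9.3573 F4805
G1 X43.7008 Y49.1805 F4805
G1 X80.0898 Y90.8980 F4805
M5
G00 X54.7330 Y175.9180
M3 S900
G1 X117.1767 Y175.9180 F862
G1 X117.1767 Y54.4332 F862
G1 X54.7330 Y54.4332 F862
G1 X54.7330 Y175.9180 F862
M5
G00 X26.7882 Y176.2336
M3 S190
G1 X69.0676 Y176.2336 F4805
G1 X69.0676 Y60.0823 F4805
G1 X26.7882 Y60.0823 F4805
G1 X26.7882 Y176.2336 F4805
M5
G00 X142.8856 Y156.9433
M3 S190
G1 X34.3205 Y70.2094 F4805
G1 X134.0095 Y42.8865 F4805
M5
G00 X14.9025 Y140.3114
M3 S190
G1 X72.0369 Y125.1447 F4805
G1 X13.4017 Y189.9295 F4805
M5
G00 X103.2038 Y216.8778
M3 S900
G1 X43.3427 Y105.5869 F862
G1 X65.0613 Y32.9881 F862
G1 X28.7720 Y104.4015 F862
G1 X70.9493 Y102.3427 F862
G1 X110.1705 Y255.2163 F862
M5
G00 X12.1863 Y242.3020
M3 S190
G1 X67.4173 Y242.3020 F4805
G1 X67.4173 Y173.6506 F4805
G1 X12.1863 Y173.6506 F4805
G1 X12.1863 Y242.3020 F4805
M5
G00 X0.0000 Y0.0000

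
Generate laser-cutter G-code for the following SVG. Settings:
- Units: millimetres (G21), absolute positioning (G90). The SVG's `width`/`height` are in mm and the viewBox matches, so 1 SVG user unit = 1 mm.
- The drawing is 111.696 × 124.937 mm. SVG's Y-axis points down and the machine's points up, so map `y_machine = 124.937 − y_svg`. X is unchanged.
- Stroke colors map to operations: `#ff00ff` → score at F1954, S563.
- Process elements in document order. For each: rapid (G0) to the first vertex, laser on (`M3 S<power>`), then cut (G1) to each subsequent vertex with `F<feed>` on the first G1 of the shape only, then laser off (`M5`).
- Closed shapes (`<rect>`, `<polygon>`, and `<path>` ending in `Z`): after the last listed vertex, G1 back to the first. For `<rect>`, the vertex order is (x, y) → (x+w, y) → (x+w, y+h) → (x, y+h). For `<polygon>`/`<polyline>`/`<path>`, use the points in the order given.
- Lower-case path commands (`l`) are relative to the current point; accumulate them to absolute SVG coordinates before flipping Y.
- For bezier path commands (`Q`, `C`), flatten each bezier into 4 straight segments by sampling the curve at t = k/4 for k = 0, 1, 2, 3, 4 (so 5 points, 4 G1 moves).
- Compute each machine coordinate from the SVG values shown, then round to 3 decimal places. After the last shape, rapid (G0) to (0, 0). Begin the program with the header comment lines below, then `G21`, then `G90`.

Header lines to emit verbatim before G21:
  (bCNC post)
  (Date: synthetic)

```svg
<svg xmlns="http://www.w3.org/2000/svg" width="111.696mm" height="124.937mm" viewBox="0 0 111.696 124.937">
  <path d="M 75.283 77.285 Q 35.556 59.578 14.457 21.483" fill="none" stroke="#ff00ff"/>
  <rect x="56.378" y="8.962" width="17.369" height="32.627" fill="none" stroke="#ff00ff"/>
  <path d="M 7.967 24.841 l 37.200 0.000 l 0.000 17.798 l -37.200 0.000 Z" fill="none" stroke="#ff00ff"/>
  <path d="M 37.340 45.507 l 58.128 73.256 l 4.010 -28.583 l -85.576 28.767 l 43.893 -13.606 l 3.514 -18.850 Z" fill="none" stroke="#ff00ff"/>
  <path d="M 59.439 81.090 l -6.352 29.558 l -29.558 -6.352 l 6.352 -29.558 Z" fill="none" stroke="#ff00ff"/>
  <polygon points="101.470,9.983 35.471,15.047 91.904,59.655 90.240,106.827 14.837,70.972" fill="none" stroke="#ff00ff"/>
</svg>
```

(bCNC post)
(Date: synthetic)
G21
G90
G0 X75.283 Y47.652
M3 S563
G1 X56.584 Y57.780 F1954
G1 X40.213 Y70.456
G1 X26.171 Y85.681
G1 X14.457 Y103.454
M5
G0 X56.378 Y115.975
M3 S563
G1 X73.747 Y115.975 F1954
G1 X73.747 Y83.348
G1 X56.378 Y83.348
G1 X56.378 Y115.975
M5
G0 X7.967 Y100.096
M3 S563
G1 X45.167 Y100.096 F1954
G1 X45.167 Y82.298
G1 X7.967 Y82.298
G1 X7.967 Y100.096
M5
G0 X37.340 Y79.430
M3 S563
G1 X95.468 Y6.174 F1954
G1 X99.478 Y34.757
G1 X13.902 Y5.990
G1 X57.795 Y19.596
G1 X61.309 Y38.446
G1 X37.340 Y79.430
M5
G0 X59.439 Y43.847
M3 S563
G1 X53.087 Y14.289 F1954
G1 X23.529 Y20.641
G1 X29.881 Y50.199
G1 X59.439 Y43.847
M5
G0 X101.470 Y114.954
M3 S563
G1 X35.471 Y109.890 F1954
G1 X91.904 Y65.282
G1 X90.240 Y18.110
G1 X14.837 Y53.965
G1 X101.470 Y114.954
M5
G0 X0.000 Y0.000

Since the viewBox matches the mm dimensions, user units are millimetres directly. The only transform is the Y-flip y_m = 124.937 − y_svg.

Shape 1 is a quadratic bezier drawn with `<path>`. Its stroke #ff00ff means score at S563, F1954. After flipping Y the toolpath is (75.283,47.652) → (56.584,57.780) → (40.213,70.456) → (26.171,85.681) → (14.457,103.454).

Shape 2 is a rectangle drawn with `<rect>`. Its stroke #ff00ff means score at S563, F1954. After flipping Y the toolpath is (56.378,115.975) → (73.747,115.975) → (73.747,83.348) → (56.378,83.348) → (56.378,115.975), returning to the start.

Shape 3 is a rectangle drawn with `<path>`. Its stroke #ff00ff means score at S563, F1954. After flipping Y the toolpath is (7.967,100.096) → (45.167,100.096) → (45.167,82.298) → (7.967,82.298) → (7.967,100.096), returning to the start.

Shape 4 is a closed polygon drawn with `<path>`. Its stroke #ff00ff means score at S563, F1954. After flipping Y the toolpath is (37.340,79.430) → (95.468,6.174) → (99.478,34.757) → (13.902,5.990) → (57.795,19.596) → (61.309,38.446) → (37.340,79.430), returning to the start.

Shape 5 is a regular polygon drawn with `<path>`. Its stroke #ff00ff means score at S563, F1954. After flipping Y the toolpath is (59.439,43.847) → (53.087,14.289) → (23.529,20.641) → (29.881,50.199) → (59.439,43.847), returning to the start.

Shape 6 is a closed polygon drawn with `<polygon>`. Its stroke #ff00ff means score at S563, F1954. After flipping Y the toolpath is (101.470,114.954) → (35.471,109.890) → (91.904,65.282) → (90.240,18.110) → (14.837,53.965) → (101.470,114.954), returning to the start.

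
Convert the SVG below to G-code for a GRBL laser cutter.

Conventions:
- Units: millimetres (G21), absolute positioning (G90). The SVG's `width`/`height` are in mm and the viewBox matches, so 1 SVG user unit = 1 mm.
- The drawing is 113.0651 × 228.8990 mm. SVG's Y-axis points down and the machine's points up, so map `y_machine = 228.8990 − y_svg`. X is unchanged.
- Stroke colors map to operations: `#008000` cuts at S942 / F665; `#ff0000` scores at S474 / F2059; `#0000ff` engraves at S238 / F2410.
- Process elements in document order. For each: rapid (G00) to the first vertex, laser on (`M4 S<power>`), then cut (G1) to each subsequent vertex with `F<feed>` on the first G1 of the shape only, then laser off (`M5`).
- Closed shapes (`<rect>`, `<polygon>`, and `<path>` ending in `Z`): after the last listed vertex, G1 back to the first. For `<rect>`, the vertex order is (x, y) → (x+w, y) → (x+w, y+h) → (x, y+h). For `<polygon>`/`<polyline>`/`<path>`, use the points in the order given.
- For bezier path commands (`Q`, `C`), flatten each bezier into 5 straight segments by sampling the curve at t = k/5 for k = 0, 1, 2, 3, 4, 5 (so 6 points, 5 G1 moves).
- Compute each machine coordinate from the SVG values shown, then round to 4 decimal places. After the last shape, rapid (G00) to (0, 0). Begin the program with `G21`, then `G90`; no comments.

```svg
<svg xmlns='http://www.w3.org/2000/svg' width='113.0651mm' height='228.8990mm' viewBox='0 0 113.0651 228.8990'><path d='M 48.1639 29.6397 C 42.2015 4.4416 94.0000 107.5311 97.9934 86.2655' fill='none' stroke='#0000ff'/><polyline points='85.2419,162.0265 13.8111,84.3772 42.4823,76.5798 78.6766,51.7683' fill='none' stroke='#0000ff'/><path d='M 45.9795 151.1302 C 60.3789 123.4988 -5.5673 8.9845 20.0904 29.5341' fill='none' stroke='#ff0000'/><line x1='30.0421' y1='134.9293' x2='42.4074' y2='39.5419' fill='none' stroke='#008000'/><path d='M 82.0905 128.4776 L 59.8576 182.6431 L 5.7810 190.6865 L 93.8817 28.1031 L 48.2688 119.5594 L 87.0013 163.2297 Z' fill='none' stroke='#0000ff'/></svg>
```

G21
G90
G00 X48.1639 Y199.2593
M4 S238
G1 X50.6732 Y201.0048 F2410
G1 X61.9780 Y184.0881
G1 X77.0111 Y160.6361
G1 X90.7053 Y142.7756
G1 X97.9934 Y142.6335
M5
G00 X85.2419 Y66.8725
M4 S238
G1 X13.8111 Y144.5218 F2410
G1 X42.4823 Y152.3192
G1 X78.6766 Y177.1307
M5
G00 X45.9795 Y77.7688
M4 S474
G1 X46.3533 Y102.9980 F2059
G1 X35.6977 Y138.4257
G1 X22.2663 Y173.3983
G1 X14.3127 Y197.2626
G1 X20.0904 Y199.3649
M5
G00 X30.0421 Y93.9697
M4 S942
G1 X42.4074 Y189.3571 F665
M5
G00 X82.0905 Y100.4214
M4 S238
G1 X59.8576 Y46.2559 F2410
G1 X5.7810 Y38.2125
G1 X93.8817 Y200.7959
G1 X48.2688 Y109.3396
G1 X87.0013 Y65.6693
G1 X82.0905 Y100.4214
M5
G00 X0.0000 Y0.0000

viewBox `0 0 113.0651 228.8990` with mm width/height → 1 unit = 1 mm. Flip: y_m = 228.8990 − y_svg.

**Shape 1** — `<path>` cubic bezier, stroke `#0000ff` → engrave (S238, F2410). Control points (SVG): P0=(48.1639,29.6397), P1=(42.2015,4.4416), P2=(94.0000,107.5311), P3=(97.9934,86.2655); sampled at t=k/5. Machine vertices: (48.1639,199.2593) → (50.6732,201.0048) → (61.9780,184.0881) → (77.0111,160.6361) → (90.7053,142.7756) → (97.9934,142.6335). Open path.

**Shape 2** — `<polyline>` open polyline, stroke `#0000ff` → engrave (S238, F2410). Machine vertices: (85.2419,66.8725) → (13.8111,144.5218) → (42.4823,152.3192) → (78.6766,177.1307). Open path.

**Shape 3** — `<path>` cubic bezier, stroke `#ff0000` → score (S474, F2059). Control points (SVG): P0=(45.9795,151.1302), P1=(60.3789,123.4988), P2=(-5.5673,8.9845), P3=(20.0904,29.5341); sampled at t=k/5. Machine vertices: (45.9795,77.7688) → (46.3533,102.9980) → (35.6977,138.4257) → (22.2663,173.3983) → (14.3127,197.2626) → (20.0904,199.3649). Open path.

**Shape 4** — `<line>` line segment, stroke `#008000` → cut (S942, F665). Machine vertices: (30.0421,93.9697) → (42.4074,189.3571). Open path.

**Shape 5** — `<path>` closed polygon, stroke `#0000ff` → engrave (S238, F2410). Machine vertices: (82.0905,100.4214) → (59.8576,46.2559) → (5.7810,38.2125) → (93.8817,200.7959) → (48.2688,109.3396) → (87.0013,65.6693) → (82.0905,100.4214). Closed: final G1 returns to the first vertex.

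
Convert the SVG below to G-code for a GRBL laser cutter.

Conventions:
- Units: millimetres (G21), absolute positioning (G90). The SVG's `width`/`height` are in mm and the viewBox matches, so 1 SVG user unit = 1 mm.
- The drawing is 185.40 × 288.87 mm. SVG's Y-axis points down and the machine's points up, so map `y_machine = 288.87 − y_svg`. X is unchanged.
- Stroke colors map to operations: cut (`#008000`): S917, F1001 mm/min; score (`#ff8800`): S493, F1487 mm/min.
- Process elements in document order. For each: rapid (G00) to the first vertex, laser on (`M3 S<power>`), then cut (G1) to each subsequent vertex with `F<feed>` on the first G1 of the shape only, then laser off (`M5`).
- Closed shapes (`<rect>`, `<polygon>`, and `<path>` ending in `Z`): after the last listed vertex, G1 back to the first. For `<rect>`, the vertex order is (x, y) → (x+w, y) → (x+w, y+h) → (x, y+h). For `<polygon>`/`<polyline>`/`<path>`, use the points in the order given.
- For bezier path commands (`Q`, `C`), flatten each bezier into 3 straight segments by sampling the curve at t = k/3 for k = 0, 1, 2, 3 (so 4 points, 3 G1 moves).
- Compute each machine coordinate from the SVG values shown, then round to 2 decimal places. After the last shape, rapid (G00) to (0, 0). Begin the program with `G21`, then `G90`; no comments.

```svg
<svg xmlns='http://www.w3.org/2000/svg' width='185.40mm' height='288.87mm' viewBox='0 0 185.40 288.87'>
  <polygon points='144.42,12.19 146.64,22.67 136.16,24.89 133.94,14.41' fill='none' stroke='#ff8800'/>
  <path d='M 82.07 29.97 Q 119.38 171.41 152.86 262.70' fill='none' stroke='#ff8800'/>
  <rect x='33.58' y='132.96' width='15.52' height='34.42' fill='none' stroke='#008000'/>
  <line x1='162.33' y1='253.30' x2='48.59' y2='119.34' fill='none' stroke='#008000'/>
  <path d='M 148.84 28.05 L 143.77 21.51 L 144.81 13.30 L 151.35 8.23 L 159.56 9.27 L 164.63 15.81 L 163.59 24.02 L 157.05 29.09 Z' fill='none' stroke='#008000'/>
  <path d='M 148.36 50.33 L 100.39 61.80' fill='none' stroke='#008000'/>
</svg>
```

G21
G90
G00 X144.42 Y276.68
M3 S493
G1 X146.64 Y266.20 F1487
G1 X136.16 Y263.98
G1 X133.94 Y274.46
G1 X144.42 Y276.68
M5
G00 X82.07 Y258.90
M3 S493
G1 X106.52 Y170.18 F1487
G1 X130.11 Y92.60
G1 X152.86 Y26.17
M5
G00 X33.58 Y155.91
M3 S917
G1 X49.10 Y155.91 F1001
G1 X49.10 Y121.49
G1 X33.58 Y121.49
G1 X33.58 Y155.91
M5
G00 X162.33 Y35.57
M3 S917
G1 X48.59 Y169.53 F1001
M5
G00 X148.84 Y260.82
M3 S917
G1 X143.77 Y267.36 F1001
G1 X144.81 Y275.57
G1 X151.35 Y280.64
G1 X159.56 Y279.60
G1 X164.63 Y273.06
G1 X163.59 Y264.85
G1 X157.05 Y259.78
G1 X148.84 Y260.82
M5
G00 X148.36 Y238.54
M3 S917
G1 X100.39 Y227.07 F1001
M5
G00 X0.00 Y0.00

viewBox `0 0 185.40 288.87` with mm width/height → 1 unit = 1 mm. Flip: y_m = 288.87 − y_svg.

**Shape 1** — `<polygon>` regular polygon, stroke `#ff8800` → score (S493, F1487). Machine vertices: (144.42,276.68) → (146.64,266.20) → (136.16,263.98) → (133.94,274.46) → (144.42,276.68). Closed: final G1 returns to the first vertex.

**Shape 2** — `<path>` quadratic bezier, stroke `#ff8800` → score (S493, F1487). Control points (SVG): P0=(82.07,29.97), P1=(119.38,171.41), P2=(152.86,262.70); sampled at t=k/3. Machine vertices: (82.07,258.90) → (106.52,170.18) → (130.11,92.60) → (152.86,26.17). Open path.

**Shape 3** — `<rect>` rectangle, stroke `#008000` → cut (S917, F1001). Machine vertices: (33.58,155.91) → (49.10,155.91) → (49.10,121.49) → (33.58,121.49) → (33.58,155.91). Closed: final G1 returns to the first vertex.

**Shape 4** — `<line>` line segment, stroke `#008000` → cut (S917, F1001). Machine vertices: (162.33,35.57) → (48.59,169.53). Open path.

**Shape 5** — `<path>` regular polygon, stroke `#008000` → cut (S917, F1001). Machine vertices: (148.84,260.82) → (143.77,267.36) → (144.81,275.57) → (151.35,280.64) → (159.56,279.60) → (164.63,273.06) → (163.59,264.85) → (157.05,259.78) → (148.84,260.82). Closed: final G1 returns to the first vertex.

**Shape 6** — `<path>` line segment, stroke `#008000` → cut (S917, F1001). Machine vertices: (148.36,238.54) → (100.39,227.07). Open path.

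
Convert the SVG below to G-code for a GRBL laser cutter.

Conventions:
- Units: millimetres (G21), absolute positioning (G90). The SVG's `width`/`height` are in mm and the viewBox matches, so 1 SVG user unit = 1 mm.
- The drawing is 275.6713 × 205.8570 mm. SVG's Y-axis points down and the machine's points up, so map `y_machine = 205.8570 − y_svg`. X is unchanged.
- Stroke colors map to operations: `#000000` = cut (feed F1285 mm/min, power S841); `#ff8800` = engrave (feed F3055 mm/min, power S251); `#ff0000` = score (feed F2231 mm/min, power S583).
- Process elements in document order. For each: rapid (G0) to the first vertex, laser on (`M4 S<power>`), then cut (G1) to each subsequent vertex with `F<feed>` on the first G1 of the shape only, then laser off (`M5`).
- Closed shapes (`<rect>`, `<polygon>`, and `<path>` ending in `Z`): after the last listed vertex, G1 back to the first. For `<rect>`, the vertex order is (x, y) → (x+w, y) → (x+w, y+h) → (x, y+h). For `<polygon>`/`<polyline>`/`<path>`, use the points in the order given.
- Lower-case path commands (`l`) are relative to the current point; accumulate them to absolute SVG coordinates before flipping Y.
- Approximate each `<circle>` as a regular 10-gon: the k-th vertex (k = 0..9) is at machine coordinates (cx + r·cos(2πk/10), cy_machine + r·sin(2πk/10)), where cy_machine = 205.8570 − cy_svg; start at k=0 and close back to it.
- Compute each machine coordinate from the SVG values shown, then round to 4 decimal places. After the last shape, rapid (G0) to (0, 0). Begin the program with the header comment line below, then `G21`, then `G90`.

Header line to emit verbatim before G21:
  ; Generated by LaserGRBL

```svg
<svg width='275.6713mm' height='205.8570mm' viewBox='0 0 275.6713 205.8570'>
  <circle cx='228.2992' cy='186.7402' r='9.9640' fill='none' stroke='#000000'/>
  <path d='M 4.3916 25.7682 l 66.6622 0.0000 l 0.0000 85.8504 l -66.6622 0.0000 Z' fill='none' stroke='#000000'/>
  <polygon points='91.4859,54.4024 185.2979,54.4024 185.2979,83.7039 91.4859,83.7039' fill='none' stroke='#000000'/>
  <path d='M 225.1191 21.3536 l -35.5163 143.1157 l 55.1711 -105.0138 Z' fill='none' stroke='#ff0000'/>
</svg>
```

; Generated by LaserGRBL
G21
G90
G0 X238.2632 Y19.1168
M4 S841
G1 X236.3602 Y24.9735 F1285
G1 X231.3782 Y28.5931
G1 X225.2202 Y28.5931
G1 X220.2382 Y24.9735
G1 X218.3352 Y19.1168
G1 X220.2382 Y13.2601
G1 X225.2202 Y9.6405
G1 X231.3782 Y9.6405
G1 X236.3602 Y13.2601
G1 X238.2632 Y19.1168
M5
G0 X4.3916 Y180.0888
M4 S841
G1 X71.0538 Y180.0888 F1285
G1 X71.0538 Y94.2384
G1 X4.3916 Y94.2384
G1 X4.3916 Y180.0888
M5
G0 X91.4859 Y151.4546
M4 S841
G1 X185.2979 Y151.4546 F1285
G1 X185.2979 Y122.1531
G1 X91.4859 Y122.1531
G1 X91.4859 Y151.4546
M5
G0 X225.1191 Y184.5034
M4 S583
G1 X189.6028 Y41.3877 F2231
G1 X244.7739 Y146.4015
G1 X225.1191 Y184.5034
M5
G0 X0.0000 Y0.0000

Since the viewBox matches the mm dimensions, user units are millimetres directly. The only transform is the Y-flip y_m = 205.8570 − y_svg.

Shape 1 is a circle drawn with `<circle>`. Its stroke #000000 means cut at S841, F1285. After flipping Y the toolpath is (238.2632,19.1168) → (236.3602,24.9735) → (231.3782,28.5931) → (225.2202,28.5931) → (220.2382,24.9735) → (218.3352,19.1168) → (220.2382,13.2601) → (225.2202,9.6405) → (231.3782,9.6405) → (236.3602,13.2601) → (238.2632,19.1168), returning to the start.

Shape 2 is a rectangle drawn with `<path>`. Its stroke #000000 means cut at S841, F1285. After flipping Y the toolpath is (4.3916,180.0888) → (71.0538,180.0888) → (71.0538,94.2384) → (4.3916,94.2384) → (4.3916,180.0888), returning to the start.

Shape 3 is a rectangle drawn with `<polygon>`. Its stroke #000000 means cut at S841, F1285. After flipping Y the toolpath is (91.4859,151.4546) → (185.2979,151.4546) → (185.2979,122.1531) → (91.4859,122.1531) → (91.4859,151.4546), returning to the start.

Shape 4 is a closed polygon drawn with `<path>`. Its stroke #ff0000 means score at S583, F2231. After flipping Y the toolpath is (225.1191,184.5034) → (189.6028,41.3877) → (244.7739,146.4015) → (225.1191,184.5034), returning to the start.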